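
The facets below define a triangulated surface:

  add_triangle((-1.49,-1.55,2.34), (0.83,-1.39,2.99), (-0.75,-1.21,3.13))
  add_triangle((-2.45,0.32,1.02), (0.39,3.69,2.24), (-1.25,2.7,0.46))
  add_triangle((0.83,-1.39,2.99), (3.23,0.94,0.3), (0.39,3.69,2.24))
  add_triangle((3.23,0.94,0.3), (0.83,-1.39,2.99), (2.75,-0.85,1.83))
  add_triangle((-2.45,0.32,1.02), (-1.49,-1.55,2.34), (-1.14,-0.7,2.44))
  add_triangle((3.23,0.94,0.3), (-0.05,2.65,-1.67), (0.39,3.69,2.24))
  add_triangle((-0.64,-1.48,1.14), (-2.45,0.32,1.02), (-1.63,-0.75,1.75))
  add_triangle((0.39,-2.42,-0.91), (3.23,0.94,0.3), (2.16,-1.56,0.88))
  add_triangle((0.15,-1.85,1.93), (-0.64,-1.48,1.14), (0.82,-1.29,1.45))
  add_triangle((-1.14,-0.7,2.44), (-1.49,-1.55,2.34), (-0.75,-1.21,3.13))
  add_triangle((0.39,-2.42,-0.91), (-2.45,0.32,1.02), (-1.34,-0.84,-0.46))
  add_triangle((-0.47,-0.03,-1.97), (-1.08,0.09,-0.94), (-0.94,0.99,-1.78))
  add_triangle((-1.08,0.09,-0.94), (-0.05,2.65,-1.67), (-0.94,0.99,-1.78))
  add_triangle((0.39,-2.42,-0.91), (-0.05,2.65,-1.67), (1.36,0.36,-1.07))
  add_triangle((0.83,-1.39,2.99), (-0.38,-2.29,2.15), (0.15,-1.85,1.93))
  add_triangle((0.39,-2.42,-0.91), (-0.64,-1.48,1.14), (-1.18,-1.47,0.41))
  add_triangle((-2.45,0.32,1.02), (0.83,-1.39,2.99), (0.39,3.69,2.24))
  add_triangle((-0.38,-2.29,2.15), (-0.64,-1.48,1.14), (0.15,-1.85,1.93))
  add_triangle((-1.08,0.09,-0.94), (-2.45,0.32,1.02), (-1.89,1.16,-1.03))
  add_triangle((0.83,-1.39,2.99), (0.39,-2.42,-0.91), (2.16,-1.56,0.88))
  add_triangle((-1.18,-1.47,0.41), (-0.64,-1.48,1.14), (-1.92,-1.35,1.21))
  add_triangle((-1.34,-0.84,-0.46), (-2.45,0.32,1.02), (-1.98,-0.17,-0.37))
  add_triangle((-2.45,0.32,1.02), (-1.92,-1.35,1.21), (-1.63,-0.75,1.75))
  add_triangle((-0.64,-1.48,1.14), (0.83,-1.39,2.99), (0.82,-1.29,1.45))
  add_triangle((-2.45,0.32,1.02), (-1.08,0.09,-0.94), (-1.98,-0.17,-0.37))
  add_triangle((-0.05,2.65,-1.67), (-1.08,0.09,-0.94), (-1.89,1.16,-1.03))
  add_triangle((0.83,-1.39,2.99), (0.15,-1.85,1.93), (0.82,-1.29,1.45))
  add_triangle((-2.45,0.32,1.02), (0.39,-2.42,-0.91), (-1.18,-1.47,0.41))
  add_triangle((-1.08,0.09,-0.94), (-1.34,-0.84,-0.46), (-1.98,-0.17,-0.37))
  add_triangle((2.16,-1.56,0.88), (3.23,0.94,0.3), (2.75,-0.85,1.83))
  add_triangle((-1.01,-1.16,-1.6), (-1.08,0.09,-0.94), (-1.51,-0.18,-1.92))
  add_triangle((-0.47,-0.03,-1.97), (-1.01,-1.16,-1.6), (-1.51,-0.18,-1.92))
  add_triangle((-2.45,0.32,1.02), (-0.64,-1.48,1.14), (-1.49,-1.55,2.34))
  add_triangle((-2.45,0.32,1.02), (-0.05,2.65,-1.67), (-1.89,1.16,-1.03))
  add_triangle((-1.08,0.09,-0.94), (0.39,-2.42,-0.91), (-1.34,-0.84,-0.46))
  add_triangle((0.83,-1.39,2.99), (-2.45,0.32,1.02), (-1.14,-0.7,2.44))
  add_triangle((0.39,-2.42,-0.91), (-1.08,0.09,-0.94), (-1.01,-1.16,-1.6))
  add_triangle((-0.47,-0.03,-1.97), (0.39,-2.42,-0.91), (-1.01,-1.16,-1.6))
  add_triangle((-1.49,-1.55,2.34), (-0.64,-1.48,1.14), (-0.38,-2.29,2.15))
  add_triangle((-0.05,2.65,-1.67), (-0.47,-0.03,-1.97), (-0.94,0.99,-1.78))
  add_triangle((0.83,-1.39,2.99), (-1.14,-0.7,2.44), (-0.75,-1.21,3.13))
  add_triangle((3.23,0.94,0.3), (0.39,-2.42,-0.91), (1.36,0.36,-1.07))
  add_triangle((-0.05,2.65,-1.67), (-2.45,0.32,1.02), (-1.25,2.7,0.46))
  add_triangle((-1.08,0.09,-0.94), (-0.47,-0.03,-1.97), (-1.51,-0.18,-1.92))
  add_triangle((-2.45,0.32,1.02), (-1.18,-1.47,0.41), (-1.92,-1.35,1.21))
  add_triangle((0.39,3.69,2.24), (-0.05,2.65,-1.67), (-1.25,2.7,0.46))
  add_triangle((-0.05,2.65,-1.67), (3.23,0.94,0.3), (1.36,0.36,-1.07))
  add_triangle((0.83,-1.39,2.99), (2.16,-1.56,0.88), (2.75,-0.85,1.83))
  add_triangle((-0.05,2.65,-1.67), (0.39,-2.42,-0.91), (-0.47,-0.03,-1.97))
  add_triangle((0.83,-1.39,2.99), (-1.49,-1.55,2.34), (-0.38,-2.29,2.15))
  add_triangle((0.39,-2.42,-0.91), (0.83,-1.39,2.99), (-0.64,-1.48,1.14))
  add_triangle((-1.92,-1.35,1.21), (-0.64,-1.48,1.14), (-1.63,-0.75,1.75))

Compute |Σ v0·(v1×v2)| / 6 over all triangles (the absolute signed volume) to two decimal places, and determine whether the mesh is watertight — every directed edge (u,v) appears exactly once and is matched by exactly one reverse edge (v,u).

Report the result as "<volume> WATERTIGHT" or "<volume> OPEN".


55.55 WATERTIGHT

Per-triangle v0·(v1×v2)/6:
  t1: +0.6342
  t2: +2.5807
  t3: +7.5440
  t4: +1.2049
  t5: +0.8040
  t6: +6.3675
  t7: -0.3406
  t8: +2.0414
  t9: +0.0647
  t10: +0.3049
  t11: +0.6748
  t12: +0.2681
  t13: +0.1912
  t14: +1.3417
  t15: +0.2157
  t16: +0.6284
  t17: +6.3524
  t18: +0.0145
  t19: +0.5560
  t20: +2.3456
  t21: +0.2609
  t22: +0.3169
  t23: +0.5389
  t24: -0.4912
  t25: +0.2183
  t26: +0.5864
  t27: +0.3166
  t28: +0.4172
  t29: +0.1892
  t30: +1.2516
  t31: +0.0960
  t32: +0.3611
  t33: +0.4757
  t34: +1.3307
  t35: +0.5176
  t36: +0.1277
  t37: +0.0300
  t38: +0.7227
  t39: +0.2506
  t40: +0.5690
  t41: +0.1284
  t42: +1.6134
  t43: +1.6862
  t44: +0.0784
  t45: +0.3255
  t46: +2.8565
  t47: +1.7481
  t48: +1.2866
  t49: +0.8086
  t50: +1.1510
  t51: +1.6593
  t52: +0.3316
Σ = +55.5535 → |volume| = 55.55

Directed edges: 156 total, each appears once with its reverse present → watertight.


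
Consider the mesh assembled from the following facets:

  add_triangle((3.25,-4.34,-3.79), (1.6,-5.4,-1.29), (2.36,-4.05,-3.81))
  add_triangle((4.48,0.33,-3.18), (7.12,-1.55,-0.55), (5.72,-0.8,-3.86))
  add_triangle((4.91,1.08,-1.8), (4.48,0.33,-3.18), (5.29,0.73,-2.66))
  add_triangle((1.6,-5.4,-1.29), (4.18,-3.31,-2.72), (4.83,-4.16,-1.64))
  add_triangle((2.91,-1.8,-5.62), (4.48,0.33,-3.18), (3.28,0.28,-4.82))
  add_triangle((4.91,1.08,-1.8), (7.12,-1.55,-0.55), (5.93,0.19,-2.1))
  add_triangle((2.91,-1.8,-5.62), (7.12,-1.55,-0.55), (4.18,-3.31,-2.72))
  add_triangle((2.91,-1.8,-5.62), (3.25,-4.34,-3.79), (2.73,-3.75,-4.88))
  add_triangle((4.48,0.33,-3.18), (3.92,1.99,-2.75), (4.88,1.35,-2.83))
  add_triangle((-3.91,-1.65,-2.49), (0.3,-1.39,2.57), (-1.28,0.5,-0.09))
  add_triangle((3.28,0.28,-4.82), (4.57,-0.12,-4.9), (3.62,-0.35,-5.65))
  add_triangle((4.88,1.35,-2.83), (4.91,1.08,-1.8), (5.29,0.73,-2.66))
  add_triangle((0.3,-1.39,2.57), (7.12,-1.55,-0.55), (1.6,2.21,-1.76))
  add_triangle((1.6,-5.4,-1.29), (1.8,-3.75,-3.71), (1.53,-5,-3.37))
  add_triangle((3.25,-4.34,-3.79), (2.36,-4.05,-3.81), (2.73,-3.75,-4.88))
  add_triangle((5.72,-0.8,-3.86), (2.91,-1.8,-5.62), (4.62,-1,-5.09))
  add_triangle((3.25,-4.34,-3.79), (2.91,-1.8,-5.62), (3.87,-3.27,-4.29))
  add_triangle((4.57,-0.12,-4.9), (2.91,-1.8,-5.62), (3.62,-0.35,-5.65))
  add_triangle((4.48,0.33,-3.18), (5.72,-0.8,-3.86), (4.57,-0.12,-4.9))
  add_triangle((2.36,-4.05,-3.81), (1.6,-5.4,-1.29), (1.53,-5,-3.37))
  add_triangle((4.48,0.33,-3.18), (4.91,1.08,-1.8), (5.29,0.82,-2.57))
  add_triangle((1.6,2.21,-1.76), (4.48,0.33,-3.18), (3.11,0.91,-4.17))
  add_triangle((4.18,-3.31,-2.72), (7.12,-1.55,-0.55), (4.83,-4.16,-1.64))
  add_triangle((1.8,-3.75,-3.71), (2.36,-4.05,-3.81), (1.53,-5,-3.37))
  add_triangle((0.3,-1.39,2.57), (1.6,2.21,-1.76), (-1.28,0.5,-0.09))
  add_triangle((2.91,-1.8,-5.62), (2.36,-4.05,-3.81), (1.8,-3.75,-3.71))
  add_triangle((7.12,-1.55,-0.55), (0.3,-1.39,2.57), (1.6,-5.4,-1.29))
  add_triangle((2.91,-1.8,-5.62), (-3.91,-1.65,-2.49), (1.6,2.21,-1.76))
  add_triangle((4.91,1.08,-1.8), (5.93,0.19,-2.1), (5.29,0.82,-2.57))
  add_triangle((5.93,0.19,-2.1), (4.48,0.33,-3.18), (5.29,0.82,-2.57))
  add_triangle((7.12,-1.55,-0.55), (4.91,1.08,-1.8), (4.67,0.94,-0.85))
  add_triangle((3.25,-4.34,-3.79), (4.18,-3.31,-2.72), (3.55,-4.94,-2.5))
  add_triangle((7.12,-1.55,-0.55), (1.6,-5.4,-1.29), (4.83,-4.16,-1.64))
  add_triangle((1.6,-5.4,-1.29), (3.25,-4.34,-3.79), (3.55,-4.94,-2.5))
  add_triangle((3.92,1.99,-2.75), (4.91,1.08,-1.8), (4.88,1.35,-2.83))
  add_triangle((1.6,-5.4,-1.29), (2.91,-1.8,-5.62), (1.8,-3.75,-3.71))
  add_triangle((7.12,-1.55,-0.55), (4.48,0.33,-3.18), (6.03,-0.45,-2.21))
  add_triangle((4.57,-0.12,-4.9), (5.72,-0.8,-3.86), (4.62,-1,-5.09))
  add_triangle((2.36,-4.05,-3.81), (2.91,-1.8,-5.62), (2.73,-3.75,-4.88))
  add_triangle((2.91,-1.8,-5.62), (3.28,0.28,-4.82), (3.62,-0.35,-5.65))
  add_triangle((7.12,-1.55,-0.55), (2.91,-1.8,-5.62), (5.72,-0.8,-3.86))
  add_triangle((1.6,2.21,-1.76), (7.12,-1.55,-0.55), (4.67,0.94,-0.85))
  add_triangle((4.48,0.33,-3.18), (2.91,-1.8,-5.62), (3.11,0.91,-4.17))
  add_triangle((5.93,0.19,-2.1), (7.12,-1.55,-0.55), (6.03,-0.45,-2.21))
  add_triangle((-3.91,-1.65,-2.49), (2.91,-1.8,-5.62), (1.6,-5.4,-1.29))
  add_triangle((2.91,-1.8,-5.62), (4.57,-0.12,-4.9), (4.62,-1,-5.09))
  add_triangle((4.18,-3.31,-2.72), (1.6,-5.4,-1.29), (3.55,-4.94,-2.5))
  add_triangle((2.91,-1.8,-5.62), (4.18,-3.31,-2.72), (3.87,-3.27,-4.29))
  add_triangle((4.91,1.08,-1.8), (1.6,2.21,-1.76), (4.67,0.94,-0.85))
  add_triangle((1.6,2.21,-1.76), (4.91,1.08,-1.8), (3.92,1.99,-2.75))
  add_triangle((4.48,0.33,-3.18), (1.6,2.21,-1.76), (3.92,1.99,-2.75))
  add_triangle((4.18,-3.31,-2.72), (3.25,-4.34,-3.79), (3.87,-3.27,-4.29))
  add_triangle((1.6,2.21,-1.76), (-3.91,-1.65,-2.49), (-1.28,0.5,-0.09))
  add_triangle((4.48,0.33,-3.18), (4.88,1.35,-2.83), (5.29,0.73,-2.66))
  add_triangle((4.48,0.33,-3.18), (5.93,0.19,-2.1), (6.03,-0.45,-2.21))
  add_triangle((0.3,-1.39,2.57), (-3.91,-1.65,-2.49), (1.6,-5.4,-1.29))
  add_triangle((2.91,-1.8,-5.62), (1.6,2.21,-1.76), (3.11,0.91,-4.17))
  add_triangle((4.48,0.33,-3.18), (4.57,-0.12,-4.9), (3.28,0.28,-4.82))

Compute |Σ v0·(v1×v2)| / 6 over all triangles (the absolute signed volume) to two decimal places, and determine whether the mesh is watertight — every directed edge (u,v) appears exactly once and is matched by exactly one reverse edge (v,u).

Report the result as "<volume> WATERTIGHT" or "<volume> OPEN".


Per-triangle v0·(v1×v2)/6:
  t1: +2.1502
  t2: +3.7972
  t3: -0.1590
  t4: +4.3857
  t5: -3.8497
  t6: +1.6902
  t7: +12.0475
  t8: +2.0427
  t9: +0.7812
  t10: +2.3292
  t11: +0.7463
  t12: +0.5325
  t13: +5.3002
  t14: -1.2260
  t15: +0.7658
  t16: +1.3858
  t17: +2.5409
  t18: +1.8364
  t19: +1.5785
  t20: +2.1472
  t21: +0.0941
  t22: +2.7482
  t23: +5.2342
  t24: +0.5169
  t25: +1.0331
  t26: +1.2498
  t27: +17.3788
  t28: +12.9581
  t29: +0.5959
  t30: +0.8961
  t31: +2.0511
  t32: +2.2507
  t33: +3.2920
  t34: +2.8365
  t35: +0.6635
  t36: -2.8017
  t37: +0.1996
  t38: +1.5888
  t39: -0.2547
  t40: +0.1142
  t41: +7.5820
  t42: -2.3142
  t43: +4.7588
  t44: +1.3843
  t45: +25.0302
  t46: +1.4940
  t47: +0.1779
  t48: +1.1559
  t49: +1.2270
  t50: +0.9134
  t51: +0.8438
  t52: +1.9405
  t53: +2.6089
  t54: +0.6487
  t55: +1.0267
  t56: +11.7002
  t57: +1.0217
  t58: +0.8970
Σ = +155.5650 → |volume| = 155.56

Directed edges: 174 total, each appears once with its reverse present → watertight.

155.56 WATERTIGHT


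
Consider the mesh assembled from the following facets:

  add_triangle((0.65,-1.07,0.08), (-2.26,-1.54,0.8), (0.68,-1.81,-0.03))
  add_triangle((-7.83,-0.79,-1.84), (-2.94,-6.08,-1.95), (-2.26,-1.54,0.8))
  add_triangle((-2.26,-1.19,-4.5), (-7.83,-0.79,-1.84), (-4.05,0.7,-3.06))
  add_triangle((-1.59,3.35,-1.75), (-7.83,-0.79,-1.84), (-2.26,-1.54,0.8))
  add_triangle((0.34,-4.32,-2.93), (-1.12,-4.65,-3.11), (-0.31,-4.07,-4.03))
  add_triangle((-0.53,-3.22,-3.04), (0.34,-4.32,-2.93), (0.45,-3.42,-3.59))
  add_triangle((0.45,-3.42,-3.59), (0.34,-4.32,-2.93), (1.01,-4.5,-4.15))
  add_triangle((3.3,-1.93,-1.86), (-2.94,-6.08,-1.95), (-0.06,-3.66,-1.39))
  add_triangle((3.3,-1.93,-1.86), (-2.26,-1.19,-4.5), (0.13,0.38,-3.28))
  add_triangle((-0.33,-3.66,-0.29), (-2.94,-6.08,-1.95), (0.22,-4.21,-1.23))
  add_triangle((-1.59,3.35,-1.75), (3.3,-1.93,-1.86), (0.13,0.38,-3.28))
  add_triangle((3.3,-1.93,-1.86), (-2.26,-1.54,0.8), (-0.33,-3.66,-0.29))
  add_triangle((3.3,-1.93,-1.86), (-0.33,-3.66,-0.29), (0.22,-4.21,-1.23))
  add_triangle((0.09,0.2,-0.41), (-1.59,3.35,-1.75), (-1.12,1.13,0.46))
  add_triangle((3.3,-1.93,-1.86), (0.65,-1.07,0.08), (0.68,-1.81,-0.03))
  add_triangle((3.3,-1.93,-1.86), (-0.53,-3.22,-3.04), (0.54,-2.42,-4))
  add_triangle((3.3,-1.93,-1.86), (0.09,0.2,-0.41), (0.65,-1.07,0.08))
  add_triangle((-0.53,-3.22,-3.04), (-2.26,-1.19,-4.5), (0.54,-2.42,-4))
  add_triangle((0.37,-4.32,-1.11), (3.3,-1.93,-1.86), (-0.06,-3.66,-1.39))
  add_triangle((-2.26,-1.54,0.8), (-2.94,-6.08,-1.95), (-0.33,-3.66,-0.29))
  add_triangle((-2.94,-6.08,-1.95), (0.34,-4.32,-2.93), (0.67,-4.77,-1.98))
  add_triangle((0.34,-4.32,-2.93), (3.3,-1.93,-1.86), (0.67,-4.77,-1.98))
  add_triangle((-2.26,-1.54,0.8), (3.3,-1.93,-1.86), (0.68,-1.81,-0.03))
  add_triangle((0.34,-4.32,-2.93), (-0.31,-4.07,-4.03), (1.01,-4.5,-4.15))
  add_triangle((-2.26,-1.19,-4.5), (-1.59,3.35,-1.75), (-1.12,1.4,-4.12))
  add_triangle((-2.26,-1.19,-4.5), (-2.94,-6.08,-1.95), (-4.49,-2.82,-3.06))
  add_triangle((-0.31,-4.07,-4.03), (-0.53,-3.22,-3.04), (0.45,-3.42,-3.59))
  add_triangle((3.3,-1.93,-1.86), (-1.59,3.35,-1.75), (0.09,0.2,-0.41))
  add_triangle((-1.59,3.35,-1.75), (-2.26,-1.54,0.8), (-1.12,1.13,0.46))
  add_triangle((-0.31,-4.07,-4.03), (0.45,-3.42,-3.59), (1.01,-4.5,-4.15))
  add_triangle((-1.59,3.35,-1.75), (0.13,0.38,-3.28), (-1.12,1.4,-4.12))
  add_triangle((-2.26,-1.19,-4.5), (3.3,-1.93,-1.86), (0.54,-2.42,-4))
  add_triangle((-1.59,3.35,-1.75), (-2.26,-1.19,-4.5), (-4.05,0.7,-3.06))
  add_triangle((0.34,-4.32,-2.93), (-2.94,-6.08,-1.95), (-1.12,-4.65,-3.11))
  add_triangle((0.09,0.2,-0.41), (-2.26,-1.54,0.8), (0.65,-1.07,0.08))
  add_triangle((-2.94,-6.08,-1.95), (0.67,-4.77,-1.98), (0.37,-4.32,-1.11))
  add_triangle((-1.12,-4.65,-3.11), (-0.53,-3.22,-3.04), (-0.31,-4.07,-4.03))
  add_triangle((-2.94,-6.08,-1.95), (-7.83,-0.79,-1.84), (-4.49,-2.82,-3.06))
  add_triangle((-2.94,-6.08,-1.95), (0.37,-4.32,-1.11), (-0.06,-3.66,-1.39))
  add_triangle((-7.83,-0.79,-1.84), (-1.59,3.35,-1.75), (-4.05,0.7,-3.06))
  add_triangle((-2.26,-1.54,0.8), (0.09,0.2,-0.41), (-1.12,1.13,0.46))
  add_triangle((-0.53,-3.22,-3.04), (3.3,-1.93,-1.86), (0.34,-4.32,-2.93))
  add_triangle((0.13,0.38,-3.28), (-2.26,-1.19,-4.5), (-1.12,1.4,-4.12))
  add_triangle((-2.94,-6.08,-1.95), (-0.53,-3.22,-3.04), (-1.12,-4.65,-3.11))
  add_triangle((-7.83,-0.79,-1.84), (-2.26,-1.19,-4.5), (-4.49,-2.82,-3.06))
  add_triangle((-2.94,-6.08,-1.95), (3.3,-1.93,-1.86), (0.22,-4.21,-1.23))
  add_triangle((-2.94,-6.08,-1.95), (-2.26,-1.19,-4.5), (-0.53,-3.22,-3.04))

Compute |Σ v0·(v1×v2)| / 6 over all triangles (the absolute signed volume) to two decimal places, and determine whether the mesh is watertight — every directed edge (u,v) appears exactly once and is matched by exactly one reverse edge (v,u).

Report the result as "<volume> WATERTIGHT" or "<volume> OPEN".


125.74 OPEN

Per-triangle v0·(v1×v2)/6:
  t1: +0.1455
  t2: +12.2019
  t3: +8.3887
  t4: +3.7413
  t5: +1.3782
  t6: -0.8281
  t7: -0.4569
  t8: -1.2229
  t9: +5.8782
  t10: +1.8449
  t11: +3.6046
  t12: -0.2549
  t13: +1.2753
  t14: +0.0089
  t15: +0.2127
  t16: +3.3111
  t17: -0.0743
  t18: +3.6004
  t19: -1.3815
  t20: +3.2450
  t21: +3.5505
  t22: +2.9620
  t23: +0.9241
  t24: +1.0978
  t25: +4.0419
  t26: +9.3676
  t27: -0.0322
  t28: -0.1105
  t29: +1.7554
  t30: +0.3342
  t31: +1.3709
  t32: +1.5766
  t33: +6.3818
  t34: +2.2178
  t35: -0.1993
  t36: +1.9527
  t37: +0.2116
  t38: +11.2421
  t39: -1.0160
  t40: +7.6670
  t41: -0.2730
  t42: +2.2512
  t43: +2.4305
  t44: +0.6109
  t45: +9.7428
  t46: +3.3525
  t47: +7.7126
Σ = +125.7413 → |volume| = 125.74

Directed edges: 141 total; 3 unmatched, e.g. (0.37,-4.32,-1.11)→(3.3,-1.93,-1.86) → open.


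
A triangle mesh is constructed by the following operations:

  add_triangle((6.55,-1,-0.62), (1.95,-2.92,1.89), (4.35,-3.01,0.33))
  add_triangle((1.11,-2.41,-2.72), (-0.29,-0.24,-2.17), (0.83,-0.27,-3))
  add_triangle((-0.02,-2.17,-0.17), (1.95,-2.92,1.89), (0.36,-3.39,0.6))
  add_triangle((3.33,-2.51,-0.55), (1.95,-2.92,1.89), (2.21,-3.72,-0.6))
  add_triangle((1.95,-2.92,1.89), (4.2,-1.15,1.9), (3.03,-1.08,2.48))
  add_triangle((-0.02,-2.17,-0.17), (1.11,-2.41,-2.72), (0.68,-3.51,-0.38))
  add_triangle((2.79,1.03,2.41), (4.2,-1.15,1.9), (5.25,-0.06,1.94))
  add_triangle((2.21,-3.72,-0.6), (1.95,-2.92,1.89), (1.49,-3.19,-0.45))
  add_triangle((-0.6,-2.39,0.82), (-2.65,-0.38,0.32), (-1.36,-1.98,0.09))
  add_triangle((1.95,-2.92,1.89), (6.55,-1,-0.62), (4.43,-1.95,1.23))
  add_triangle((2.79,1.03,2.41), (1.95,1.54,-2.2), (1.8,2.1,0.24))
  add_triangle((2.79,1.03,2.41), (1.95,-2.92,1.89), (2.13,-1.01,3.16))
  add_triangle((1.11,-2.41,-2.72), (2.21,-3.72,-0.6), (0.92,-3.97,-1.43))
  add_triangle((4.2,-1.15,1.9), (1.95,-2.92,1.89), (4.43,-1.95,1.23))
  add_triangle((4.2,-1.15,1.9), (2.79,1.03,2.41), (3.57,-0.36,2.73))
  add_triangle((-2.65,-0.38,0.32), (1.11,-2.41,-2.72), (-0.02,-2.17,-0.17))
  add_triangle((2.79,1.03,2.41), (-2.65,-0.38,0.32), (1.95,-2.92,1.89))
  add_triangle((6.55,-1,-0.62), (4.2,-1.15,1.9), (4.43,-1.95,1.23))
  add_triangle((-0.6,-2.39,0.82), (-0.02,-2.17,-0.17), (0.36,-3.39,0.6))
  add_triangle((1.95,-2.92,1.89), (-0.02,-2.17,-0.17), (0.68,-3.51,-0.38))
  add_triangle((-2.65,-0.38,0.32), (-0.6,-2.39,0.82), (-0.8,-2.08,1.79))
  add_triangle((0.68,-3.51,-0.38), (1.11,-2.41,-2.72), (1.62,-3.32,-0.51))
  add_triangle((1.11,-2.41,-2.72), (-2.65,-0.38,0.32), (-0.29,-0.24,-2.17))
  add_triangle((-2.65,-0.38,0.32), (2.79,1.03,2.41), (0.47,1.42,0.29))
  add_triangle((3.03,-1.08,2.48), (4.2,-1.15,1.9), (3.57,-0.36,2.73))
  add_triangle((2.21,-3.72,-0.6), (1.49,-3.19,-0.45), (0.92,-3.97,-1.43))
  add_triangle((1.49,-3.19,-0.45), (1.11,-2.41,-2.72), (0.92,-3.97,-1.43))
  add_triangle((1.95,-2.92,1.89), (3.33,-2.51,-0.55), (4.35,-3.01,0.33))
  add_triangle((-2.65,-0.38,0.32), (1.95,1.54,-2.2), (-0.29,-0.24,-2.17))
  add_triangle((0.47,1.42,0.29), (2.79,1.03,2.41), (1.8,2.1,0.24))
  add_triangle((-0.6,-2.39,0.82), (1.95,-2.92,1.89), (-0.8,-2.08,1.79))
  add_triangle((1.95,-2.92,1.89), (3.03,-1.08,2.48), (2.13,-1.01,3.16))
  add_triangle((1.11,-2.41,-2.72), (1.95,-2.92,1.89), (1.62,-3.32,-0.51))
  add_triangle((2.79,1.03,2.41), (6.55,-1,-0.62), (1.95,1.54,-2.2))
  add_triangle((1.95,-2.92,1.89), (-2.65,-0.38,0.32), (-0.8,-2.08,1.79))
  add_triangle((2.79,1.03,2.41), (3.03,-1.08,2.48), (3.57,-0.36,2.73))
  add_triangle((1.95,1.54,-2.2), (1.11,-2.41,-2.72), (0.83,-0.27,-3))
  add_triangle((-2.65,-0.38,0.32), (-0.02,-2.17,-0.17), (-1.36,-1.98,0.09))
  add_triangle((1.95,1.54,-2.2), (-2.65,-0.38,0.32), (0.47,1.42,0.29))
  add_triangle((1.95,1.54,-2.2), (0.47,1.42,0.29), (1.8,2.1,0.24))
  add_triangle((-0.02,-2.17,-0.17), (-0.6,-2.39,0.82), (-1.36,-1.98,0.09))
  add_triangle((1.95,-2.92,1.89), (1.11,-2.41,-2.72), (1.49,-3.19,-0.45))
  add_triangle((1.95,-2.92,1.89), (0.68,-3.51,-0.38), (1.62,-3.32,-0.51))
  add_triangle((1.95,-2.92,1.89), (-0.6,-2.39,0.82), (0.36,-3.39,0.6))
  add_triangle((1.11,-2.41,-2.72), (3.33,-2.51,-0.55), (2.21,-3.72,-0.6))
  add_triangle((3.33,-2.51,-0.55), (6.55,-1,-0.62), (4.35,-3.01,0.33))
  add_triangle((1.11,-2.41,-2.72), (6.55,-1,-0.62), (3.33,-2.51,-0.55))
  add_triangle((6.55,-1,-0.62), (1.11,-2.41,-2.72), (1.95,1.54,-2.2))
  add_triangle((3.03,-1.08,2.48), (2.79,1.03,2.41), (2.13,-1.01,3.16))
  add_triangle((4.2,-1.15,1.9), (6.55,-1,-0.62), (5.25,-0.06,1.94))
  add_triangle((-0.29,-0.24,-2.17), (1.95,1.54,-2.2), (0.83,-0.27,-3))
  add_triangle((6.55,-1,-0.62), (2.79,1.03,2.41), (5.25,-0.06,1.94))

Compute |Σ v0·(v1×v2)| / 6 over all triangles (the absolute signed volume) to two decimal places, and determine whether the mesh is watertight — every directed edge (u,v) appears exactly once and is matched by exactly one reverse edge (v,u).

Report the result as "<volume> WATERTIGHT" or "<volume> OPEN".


83.08 WATERTIGHT

Per-triangle v0·(v1×v2)/6:
  t1: +3.1894
  t2: +0.9719
  t3: +0.3191
  t4: +2.7111
  t5: +1.6762
  t6: +0.6091
  t7: +1.6531
  t8: +0.6016
  t9: +0.6649
  t10: +1.8369
  t11: +2.0914
  t12: -2.0626
  t13: +1.9217
  t14: +1.8128
  t15: +0.9040
  t16: +2.2795
  t17: +4.4732
  t18: +2.2785
  t19: +0.3235
  t20: +0.6210
  t21: +1.0743
  t22: +1.3486
  t23: +2.2755
  t24: +1.5445
  t25: +0.6749
  t26: +0.2559
  t27: -1.1750
  t28: +1.1739
  t29: +1.3996
  t30: +0.6847
  t31: +1.2486
  t32: +1.5545
  t33: +0.5975
  t34: +8.5680
  t35: -0.5481
  t36: +0.2545
  t37: +1.7628
  t38: +0.0649
  t39: +1.3666
  t40: +0.5932
  t41: +0.4375
  t42: -0.7225
  t43: +1.3826
  t44: +1.0303
  t45: +2.6868
  t46: +2.2221
  t47: +5.1396
  t48: +10.1755
  t49: +1.4643
  t50: +3.2134
  t51: +0.7437
  t52: +1.7086
Σ = +83.0775 → |volume| = 83.08

Directed edges: 156 total, each appears once with its reverse present → watertight.


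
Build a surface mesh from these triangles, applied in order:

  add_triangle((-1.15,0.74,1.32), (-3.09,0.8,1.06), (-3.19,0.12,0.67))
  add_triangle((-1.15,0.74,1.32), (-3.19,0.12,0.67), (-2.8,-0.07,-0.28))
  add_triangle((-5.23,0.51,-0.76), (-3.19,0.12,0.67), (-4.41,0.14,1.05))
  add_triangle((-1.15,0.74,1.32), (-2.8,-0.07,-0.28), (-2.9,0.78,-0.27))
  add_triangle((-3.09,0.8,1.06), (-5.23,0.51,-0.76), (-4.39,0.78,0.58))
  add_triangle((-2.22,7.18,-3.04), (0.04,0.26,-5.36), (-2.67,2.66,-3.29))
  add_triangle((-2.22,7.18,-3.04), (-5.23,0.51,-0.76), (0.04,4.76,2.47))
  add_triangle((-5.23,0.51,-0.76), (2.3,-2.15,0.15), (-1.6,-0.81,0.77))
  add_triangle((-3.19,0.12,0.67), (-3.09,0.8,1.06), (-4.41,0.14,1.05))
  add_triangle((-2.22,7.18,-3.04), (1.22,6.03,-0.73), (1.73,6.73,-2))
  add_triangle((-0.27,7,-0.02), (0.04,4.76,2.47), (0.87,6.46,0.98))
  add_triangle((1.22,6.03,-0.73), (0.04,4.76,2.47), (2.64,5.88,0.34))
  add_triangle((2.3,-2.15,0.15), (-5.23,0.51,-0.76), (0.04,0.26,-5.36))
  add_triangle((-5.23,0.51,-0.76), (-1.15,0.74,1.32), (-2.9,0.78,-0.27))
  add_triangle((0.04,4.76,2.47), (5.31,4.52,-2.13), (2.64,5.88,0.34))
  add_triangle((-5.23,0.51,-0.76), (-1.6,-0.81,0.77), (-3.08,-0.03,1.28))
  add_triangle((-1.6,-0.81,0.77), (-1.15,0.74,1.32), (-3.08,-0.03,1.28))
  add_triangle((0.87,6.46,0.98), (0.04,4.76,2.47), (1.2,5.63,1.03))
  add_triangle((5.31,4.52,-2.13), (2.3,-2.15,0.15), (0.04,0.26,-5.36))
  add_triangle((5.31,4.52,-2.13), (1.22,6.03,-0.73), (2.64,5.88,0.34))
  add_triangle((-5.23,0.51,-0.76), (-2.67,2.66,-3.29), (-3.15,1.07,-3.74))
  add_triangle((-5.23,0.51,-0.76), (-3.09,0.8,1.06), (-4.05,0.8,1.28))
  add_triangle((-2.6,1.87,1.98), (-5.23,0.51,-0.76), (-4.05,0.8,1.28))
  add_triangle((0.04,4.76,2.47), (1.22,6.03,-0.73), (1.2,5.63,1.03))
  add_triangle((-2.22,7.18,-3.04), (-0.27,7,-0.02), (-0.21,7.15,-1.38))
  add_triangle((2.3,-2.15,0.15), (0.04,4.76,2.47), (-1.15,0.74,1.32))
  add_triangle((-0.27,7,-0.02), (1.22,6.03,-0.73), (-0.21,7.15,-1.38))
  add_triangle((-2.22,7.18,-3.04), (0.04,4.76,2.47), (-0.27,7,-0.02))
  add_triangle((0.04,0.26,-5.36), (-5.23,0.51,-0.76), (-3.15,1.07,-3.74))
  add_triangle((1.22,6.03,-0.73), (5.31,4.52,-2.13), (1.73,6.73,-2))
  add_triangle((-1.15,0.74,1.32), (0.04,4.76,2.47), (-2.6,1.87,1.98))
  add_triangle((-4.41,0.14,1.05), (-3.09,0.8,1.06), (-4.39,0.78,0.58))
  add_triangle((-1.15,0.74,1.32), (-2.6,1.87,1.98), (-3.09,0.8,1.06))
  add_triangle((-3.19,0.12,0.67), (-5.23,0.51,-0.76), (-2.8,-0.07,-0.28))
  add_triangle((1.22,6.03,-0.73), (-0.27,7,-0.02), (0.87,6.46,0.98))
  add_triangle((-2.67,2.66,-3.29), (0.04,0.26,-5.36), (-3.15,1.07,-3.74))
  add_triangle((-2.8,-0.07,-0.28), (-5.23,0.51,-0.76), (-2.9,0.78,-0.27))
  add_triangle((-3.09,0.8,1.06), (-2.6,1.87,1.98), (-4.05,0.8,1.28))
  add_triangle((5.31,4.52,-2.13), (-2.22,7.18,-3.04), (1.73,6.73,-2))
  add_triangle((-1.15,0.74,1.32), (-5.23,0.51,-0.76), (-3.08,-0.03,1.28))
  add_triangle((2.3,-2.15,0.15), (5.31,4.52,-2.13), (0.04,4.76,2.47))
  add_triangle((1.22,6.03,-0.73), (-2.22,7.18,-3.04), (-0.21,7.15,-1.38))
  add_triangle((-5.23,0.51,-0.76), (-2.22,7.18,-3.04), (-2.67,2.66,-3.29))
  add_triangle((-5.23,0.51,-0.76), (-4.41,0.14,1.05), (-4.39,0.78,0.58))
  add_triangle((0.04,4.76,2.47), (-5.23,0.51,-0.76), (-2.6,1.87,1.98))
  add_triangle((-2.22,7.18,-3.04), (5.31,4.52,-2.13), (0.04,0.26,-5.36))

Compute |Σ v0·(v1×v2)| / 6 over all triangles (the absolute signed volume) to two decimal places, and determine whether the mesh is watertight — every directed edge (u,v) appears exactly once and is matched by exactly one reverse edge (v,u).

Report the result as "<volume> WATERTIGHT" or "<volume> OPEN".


213.95 OPEN

Per-triangle v0·(v1×v2)/6:
  t1: +0.2398
  t2: -0.2210
  t3: -0.0050
  t4: -0.5637
  t5: +0.0665
  t6: +11.9188
  t7: +26.2414
  t8: +1.8379
  t9: -0.0506
  t10: +5.1785
  t11: +2.9824
  t12: +5.4160
  t13: +9.0493
  t14: +0.5616
  t15: +2.1414
  t16: +1.1660
  t17: +0.3839
  t18: +0.9452
  t19: +19.2130
  t20: +6.9536
  t21: +4.9358
  t22: -0.2794
  t23: +1.8003
  t24: -1.7743
  t25: +3.3138
  t26: +2.8823
  t27: +2.2493
  t28: +4.8424
  t29: +2.8129
  t30: +4.6499
  t31: +1.0162
  t32: +0.3927
  t33: +0.3226
  t34: +0.3178
  t35: +2.6227
  t36: +4.9596
  t37: -0.1003
  t38: -0.0719
  t39: +7.8046
  t40: +1.3737
  t41: +13.5239
  t42: +1.7154
  t43: +11.9309
  t44: +0.8266
  t45: +6.3188
  t46: +42.1084
Σ = +213.9496 → |volume| = 213.95

Directed edges: 138 total; 6 unmatched, e.g. (2.3,-2.15,0.15)→(-1.6,-0.81,0.77) → open.


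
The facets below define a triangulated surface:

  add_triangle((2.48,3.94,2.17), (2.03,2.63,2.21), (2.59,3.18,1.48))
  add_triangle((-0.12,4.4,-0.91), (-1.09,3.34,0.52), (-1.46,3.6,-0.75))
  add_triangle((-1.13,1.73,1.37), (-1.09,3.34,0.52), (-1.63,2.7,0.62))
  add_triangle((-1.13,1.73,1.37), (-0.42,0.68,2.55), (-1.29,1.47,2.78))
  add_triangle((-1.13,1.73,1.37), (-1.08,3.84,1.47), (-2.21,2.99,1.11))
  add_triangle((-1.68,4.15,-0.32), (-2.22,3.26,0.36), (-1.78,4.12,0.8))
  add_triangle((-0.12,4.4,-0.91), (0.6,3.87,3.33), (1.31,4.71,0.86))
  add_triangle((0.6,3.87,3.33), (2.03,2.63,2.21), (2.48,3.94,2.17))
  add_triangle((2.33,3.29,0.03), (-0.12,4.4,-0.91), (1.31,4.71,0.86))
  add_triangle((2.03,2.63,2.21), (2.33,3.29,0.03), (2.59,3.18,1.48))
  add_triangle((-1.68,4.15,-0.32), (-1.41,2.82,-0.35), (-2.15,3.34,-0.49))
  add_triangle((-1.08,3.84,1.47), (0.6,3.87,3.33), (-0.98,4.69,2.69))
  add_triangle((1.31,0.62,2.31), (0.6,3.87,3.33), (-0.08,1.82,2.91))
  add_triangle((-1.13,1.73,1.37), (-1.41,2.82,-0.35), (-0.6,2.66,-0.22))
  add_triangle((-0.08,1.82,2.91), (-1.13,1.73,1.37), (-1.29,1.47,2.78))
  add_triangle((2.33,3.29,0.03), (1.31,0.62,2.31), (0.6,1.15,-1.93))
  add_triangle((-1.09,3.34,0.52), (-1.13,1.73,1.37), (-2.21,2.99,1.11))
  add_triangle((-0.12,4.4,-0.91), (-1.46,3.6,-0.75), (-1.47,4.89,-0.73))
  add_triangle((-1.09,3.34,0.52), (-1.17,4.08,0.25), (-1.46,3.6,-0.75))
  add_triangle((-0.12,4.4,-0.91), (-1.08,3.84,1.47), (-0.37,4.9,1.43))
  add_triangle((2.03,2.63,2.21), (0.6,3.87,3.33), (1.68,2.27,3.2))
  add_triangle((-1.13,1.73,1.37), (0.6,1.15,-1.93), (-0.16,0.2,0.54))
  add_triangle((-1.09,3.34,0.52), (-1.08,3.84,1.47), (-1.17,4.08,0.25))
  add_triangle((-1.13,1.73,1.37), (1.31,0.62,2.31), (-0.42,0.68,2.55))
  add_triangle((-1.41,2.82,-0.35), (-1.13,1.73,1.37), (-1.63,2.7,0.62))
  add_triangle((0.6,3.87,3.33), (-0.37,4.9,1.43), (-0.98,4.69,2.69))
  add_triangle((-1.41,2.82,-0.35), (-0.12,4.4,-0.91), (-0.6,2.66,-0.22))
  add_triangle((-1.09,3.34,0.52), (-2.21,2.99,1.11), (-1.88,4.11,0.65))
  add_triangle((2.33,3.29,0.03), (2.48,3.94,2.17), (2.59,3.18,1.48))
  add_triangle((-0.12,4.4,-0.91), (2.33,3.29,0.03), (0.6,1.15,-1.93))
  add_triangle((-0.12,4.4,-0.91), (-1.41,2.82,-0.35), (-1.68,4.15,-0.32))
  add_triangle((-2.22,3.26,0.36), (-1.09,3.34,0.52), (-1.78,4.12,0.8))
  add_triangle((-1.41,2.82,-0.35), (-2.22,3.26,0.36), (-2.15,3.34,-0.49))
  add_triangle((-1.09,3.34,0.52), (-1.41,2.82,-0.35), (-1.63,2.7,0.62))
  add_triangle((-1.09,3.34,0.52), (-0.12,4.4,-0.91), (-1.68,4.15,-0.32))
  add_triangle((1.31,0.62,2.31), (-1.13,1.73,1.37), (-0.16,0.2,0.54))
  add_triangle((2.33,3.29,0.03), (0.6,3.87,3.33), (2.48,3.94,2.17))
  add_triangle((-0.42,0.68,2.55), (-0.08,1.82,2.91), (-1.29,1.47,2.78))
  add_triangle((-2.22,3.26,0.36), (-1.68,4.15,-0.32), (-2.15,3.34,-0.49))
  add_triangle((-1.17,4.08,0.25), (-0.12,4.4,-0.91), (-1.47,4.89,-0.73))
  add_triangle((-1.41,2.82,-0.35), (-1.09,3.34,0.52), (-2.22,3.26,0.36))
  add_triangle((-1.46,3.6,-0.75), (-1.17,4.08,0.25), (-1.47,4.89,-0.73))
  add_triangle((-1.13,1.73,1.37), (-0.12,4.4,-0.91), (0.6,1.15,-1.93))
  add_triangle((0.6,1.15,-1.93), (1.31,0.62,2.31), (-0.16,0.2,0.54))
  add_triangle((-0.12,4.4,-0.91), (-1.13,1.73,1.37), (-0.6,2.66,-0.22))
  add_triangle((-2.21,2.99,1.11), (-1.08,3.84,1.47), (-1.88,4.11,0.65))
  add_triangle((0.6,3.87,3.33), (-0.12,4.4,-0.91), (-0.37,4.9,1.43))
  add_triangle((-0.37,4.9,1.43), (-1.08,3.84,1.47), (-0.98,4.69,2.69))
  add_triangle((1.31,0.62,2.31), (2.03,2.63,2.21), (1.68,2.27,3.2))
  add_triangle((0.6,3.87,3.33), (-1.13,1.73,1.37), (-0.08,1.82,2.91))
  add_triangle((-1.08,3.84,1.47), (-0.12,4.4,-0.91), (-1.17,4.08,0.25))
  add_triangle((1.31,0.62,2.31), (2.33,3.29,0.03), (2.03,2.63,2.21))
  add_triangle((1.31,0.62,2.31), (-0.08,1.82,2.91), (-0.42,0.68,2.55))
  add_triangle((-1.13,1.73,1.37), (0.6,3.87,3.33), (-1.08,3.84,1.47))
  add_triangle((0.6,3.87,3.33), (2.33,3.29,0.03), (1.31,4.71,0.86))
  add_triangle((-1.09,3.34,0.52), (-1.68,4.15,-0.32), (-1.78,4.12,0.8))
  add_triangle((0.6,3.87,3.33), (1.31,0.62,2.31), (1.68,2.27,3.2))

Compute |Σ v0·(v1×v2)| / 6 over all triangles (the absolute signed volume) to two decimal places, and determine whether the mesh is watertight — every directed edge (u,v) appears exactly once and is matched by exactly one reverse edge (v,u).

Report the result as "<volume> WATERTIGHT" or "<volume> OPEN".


34.02 OPEN

Per-triangle v0·(v1×v2)/6:
  t1: +0.3610
  t2: -1.2132
  t3: +0.3960
  t4: -0.2026
  t5: +0.6344
  t6: +0.6486
  t7: +3.4080
  t8: +1.2129
  t9: +2.5052
  t10: -0.2718
  t11: +0.0300
  t12: -0.5656
  t13: +1.4672
  t14: -0.5574
  t15: +0.6563
  t16: +0.6557
  t17: -0.5534
  t18: +0.2863
  t19: +0.1790
  t20: +1.3551
  t21: +1.3500
  t22: -0.1246
  t23: +0.1155
  t24: -0.9820
  t25: -0.0896
  t26: +2.0875
  t27: -0.2325
  t28: -0.1863
  t29: +0.6423
  t30: +3.3316
  t31: +0.2583
  t32: -0.1378
  t33: -0.1934
  t34: +0.3833
  t35: +0.9969
  t36: +0.2041
  t37: +1.9444
  t38: +0.4929
  t39: +0.4822
  t40: +0.8537
  t41: -0.4676
  t42: +0.2547
  t43: +0.5437
  t44: -0.3353
  t45: -0.4062
  t46: +0.7930
  t47: +1.9802
  t48: +0.6739
  t49: +0.5276
  t50: +1.2398
  t51: +0.9756
  t52: +0.8324
  t53: +0.7494
  t54: +1.5260
  t55: +2.7004
  t56: +0.2629
  t57: +0.5456
Σ = +34.0243 → |volume| = 34.02

Directed edges: 171 total; 3 unmatched, e.g. (-1.09,3.34,0.52)→(-1.08,3.84,1.47) → open.


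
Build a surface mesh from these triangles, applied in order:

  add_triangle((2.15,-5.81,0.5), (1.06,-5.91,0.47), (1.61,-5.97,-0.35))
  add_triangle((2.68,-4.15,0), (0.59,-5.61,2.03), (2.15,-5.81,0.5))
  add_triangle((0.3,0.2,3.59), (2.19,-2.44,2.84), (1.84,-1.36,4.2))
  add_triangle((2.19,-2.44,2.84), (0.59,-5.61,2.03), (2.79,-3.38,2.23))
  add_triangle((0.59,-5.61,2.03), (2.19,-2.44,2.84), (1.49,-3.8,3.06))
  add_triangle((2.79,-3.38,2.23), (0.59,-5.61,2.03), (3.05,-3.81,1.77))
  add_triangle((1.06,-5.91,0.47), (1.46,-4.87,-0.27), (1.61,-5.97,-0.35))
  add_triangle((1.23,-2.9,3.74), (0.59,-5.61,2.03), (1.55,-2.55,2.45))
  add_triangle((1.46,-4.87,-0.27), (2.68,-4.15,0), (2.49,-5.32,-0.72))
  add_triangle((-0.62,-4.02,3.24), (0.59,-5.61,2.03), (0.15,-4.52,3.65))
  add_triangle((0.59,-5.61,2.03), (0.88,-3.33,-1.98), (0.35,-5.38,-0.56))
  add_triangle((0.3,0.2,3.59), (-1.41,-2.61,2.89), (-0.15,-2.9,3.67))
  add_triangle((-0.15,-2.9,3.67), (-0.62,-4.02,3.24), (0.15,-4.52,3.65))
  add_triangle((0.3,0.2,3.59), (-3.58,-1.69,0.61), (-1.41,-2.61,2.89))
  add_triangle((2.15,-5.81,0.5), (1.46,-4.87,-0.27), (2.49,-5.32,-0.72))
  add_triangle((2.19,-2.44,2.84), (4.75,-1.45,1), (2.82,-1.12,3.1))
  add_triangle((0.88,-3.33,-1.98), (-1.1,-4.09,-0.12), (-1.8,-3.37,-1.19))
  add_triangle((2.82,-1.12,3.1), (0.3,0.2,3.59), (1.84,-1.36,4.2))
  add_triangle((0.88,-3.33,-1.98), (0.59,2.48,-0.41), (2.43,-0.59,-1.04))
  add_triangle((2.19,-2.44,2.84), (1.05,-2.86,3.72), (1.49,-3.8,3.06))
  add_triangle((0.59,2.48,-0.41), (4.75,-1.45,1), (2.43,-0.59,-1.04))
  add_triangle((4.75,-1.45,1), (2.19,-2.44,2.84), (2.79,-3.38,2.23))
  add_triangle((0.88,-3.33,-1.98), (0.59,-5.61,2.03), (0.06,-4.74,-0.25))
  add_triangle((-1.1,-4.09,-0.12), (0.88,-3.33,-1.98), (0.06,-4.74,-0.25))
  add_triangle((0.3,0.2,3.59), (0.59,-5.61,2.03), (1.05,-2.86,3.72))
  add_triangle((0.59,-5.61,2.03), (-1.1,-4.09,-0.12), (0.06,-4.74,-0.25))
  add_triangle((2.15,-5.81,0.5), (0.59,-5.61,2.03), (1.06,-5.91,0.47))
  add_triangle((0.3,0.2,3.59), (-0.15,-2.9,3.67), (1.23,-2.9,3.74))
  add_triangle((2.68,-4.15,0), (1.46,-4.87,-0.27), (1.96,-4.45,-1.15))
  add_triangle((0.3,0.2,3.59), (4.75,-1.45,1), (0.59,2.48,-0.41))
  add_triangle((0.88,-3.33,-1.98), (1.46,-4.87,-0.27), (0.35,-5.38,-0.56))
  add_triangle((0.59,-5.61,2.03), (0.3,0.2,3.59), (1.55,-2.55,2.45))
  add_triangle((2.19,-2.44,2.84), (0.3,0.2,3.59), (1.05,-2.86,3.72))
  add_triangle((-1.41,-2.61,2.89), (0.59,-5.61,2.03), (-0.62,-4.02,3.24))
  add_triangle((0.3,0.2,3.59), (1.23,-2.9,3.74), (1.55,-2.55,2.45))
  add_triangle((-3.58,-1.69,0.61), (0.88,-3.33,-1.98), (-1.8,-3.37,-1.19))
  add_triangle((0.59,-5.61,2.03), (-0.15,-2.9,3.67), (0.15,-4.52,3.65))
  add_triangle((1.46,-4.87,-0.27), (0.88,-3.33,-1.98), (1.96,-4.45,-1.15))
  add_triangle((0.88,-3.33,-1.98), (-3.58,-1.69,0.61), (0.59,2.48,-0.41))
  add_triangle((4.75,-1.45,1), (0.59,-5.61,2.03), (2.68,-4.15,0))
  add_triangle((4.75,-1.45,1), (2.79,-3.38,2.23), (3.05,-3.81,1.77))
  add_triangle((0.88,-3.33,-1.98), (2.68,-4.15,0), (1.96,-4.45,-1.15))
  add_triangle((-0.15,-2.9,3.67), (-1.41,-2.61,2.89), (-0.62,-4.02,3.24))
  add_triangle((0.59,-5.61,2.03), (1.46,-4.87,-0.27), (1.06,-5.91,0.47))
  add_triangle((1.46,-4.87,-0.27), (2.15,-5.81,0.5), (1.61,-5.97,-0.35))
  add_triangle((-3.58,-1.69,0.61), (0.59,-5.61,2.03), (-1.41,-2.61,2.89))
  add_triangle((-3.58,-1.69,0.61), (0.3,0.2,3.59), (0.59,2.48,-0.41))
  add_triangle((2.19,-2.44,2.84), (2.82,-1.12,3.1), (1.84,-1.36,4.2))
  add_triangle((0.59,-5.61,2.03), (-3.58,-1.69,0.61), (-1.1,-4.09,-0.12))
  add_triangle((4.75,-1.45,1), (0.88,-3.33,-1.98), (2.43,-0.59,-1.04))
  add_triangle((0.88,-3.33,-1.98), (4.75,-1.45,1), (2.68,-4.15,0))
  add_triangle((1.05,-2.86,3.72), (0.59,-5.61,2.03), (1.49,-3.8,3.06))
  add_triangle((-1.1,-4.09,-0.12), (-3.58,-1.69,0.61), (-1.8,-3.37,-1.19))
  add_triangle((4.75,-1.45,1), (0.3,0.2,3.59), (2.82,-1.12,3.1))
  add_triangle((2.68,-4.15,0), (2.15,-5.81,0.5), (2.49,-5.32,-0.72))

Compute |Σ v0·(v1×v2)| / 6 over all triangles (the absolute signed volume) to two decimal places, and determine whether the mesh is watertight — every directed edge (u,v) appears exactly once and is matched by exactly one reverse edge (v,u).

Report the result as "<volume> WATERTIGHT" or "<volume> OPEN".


102.13 OPEN

Per-triangle v0·(v1×v2)/6:
  t1: +0.9202
  t2: +1.2005
  t3: +0.4525
  t4: +2.6346
  t5: +1.0507
  t6: +1.6035
  t7: -0.1274
  t8: +1.9038
  t9: -0.6625
  t10: +1.4209
  t11: -1.8844
  t12: +2.3105
  t13: +0.7550
  t14: +4.3165
  t15: +0.7381
  t16: +3.0268
  t17: +2.4673
  t18: +1.2907
  t19: +1.9022
  t20: +1.1463
  t21: +3.2033
  t22: +2.4580
  t23: +2.2793
  t24: +1.5784
  t25: +1.7596
  t26: +2.1556
  t27: +1.7440
  t28: +2.5535
  t29: +1.1696
  t30: +7.5505
  t31: +1.8152
  t32: -3.9309
  t33: +2.4346
  t34: +0.9150
  t35: +1.0272
  t36: -0.5928
  t37: -0.0597
  t38: +0.9989
  t39: +3.0955
  t40: +7.4523
  t41: +1.4863
  t42: +0.2408
  t43: +1.0562
  t44: -0.6456
  t45: +0.1137
  t46: +6.8381
  t47: +4.7936
  t48: +1.4789
  t49: +5.6193
  t50: +4.0206
  t51: +4.3440
  t52: +1.5571
  t53: +2.7265
  t54: +1.3021
  t55: +1.1248
Σ = +102.1295 → |volume| = 102.13

Directed edges: 165 total; 9 unmatched, e.g. (0.59,-5.61,2.03)→(3.05,-3.81,1.77) → open.


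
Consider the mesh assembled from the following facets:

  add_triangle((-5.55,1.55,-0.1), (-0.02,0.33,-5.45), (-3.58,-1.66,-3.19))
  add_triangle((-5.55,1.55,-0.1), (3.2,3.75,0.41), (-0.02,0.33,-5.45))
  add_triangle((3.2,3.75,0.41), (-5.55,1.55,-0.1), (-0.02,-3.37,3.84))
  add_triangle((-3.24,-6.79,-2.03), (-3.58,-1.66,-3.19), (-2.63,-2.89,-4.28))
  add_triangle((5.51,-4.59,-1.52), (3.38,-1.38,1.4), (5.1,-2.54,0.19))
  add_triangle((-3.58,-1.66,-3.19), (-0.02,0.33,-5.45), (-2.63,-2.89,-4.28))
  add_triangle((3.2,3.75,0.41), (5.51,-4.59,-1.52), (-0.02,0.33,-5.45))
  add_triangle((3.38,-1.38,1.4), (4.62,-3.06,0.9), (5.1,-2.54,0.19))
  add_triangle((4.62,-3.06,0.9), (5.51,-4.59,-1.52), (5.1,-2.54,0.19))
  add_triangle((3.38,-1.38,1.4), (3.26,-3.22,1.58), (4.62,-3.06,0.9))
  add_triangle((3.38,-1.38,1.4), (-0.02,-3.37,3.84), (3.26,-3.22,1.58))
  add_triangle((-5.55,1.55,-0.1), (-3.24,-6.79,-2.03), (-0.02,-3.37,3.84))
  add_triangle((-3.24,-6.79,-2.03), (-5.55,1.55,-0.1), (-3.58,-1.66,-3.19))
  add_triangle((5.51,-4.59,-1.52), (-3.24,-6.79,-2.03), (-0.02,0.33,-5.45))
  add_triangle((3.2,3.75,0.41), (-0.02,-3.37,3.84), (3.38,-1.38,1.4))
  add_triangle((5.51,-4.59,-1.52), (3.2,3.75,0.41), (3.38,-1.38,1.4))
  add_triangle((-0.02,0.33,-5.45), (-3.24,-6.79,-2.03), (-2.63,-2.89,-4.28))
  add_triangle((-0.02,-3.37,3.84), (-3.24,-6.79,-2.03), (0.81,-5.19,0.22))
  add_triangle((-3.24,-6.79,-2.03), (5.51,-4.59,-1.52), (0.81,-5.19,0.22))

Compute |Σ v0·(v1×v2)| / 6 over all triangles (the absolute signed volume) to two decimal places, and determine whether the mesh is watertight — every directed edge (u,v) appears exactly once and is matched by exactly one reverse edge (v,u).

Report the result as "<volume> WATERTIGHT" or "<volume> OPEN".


Per-triangle v0·(v1×v2)/6:
  t1: +14.3458
  t2: +23.5142
  t3: +17.5961
  t4: +6.9639
  t5: -1.5541
  t6: +5.8064
  t7: +32.5145
  t8: +1.0097
  t9: +2.2551
  t10: +1.2305
  t11: +3.6580
  t12: +33.4909
  t13: +17.3956
  t14: +48.3812
  t15: +9.2197
  t16: +12.0376
  t17: +7.1691
  t18: +14.8452
  t19: +15.9878
Σ = +265.8674 → |volume| = 265.87

Directed edges: 57 total; 5 unmatched, e.g. (4.62,-3.06,0.9)→(5.51,-4.59,-1.52) → open.

265.87 OPEN


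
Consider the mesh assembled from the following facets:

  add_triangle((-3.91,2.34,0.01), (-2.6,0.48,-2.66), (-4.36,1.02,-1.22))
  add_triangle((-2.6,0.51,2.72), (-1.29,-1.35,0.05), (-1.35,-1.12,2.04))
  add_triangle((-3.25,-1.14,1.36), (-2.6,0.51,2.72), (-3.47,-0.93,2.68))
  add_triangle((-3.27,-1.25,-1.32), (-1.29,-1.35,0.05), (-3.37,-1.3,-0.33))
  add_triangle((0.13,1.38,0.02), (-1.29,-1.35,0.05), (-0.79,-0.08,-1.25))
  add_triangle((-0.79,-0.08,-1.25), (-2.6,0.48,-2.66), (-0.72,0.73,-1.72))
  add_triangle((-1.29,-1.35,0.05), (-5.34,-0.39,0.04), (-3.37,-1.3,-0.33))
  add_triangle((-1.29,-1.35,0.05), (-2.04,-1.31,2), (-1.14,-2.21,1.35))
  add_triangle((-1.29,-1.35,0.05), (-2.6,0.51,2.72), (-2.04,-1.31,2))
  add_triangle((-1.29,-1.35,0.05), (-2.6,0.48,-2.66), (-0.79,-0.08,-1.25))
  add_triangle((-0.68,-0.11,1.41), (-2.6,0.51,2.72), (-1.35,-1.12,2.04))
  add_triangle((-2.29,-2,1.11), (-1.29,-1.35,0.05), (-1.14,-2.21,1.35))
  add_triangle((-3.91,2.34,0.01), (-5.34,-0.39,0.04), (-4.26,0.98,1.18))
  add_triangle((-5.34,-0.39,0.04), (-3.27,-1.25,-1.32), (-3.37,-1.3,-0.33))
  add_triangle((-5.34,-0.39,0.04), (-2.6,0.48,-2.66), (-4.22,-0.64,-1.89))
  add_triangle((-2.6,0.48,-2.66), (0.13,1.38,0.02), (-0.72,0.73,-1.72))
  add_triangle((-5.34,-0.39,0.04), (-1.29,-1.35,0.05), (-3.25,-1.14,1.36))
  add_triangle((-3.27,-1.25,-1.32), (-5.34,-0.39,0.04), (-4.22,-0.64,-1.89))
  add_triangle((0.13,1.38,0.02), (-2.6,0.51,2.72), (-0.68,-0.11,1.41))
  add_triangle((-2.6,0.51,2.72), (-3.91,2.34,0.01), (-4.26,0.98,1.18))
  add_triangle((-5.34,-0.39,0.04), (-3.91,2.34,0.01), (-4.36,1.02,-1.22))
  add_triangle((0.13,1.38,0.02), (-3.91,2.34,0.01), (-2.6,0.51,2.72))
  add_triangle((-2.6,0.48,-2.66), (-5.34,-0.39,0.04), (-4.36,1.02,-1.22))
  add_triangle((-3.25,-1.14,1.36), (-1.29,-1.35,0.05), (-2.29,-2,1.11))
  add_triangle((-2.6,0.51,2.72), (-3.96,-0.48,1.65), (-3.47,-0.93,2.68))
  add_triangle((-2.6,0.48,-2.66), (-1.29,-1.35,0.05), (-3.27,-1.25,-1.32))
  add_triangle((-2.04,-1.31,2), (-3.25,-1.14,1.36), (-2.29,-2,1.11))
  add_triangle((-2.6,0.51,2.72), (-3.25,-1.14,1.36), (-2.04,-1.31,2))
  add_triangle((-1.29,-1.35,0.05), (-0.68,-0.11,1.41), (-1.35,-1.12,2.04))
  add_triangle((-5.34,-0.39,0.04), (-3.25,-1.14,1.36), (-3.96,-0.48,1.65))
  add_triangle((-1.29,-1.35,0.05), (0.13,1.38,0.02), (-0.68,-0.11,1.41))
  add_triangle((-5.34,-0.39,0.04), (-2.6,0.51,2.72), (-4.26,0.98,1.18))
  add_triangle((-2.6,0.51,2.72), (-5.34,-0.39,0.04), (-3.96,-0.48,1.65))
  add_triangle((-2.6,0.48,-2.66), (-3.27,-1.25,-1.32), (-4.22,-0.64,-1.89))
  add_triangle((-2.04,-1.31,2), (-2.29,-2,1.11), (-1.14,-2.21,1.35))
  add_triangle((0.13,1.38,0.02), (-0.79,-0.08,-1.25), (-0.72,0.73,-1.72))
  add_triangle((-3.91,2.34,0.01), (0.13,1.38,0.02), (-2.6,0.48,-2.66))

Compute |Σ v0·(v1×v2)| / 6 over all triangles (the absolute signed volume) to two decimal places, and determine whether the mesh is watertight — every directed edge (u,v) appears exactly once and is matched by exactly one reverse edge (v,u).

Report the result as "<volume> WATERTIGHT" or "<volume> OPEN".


Per-triangle v0·(v1×v2)/6:
  t1: +1.8986
  t2: +1.2159
  t3: -0.6920
  t4: +0.4775
  t5: -0.3465
  t6: +0.2105
  t7: +0.4349
  t8: -0.6516
  t9: -0.8699
  t10: +0.4381
  t11: +0.3530
  t12: +0.3346
  t13: +2.7050
  t14: +0.9414
  t15: +1.9369
  t16: +0.5691
  t17: +1.4604
  t18: +1.3323
  t19: +0.4419
  t20: +1.9782
  t21: +2.9042
  t22: +2.5915
  t23: +2.4450
  t24: +0.3913
  t25: +1.2224
  t26: +0.2936
  t27: +0.6942
  t28: +1.4084
  t29: -0.1700
  t30: +1.0749
  t31: -0.3668
  t32: +2.3880
  t33: +1.4679
  t34: +0.7043
  t35: +0.6122
  t36: -0.0849
  t37: +2.5191
Σ = +34.2636 → |volume| = 34.26

Directed edges: 111 total; 3 unmatched, e.g. (-3.47,-0.93,2.68)→(-3.25,-1.14,1.36) → open.

34.26 OPEN
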